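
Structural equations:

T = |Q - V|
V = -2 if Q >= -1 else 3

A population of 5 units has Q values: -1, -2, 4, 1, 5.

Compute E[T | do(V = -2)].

3.4

Under do(V=-2), V's equation is replaced by V=-2 for every unit. Per-unit T: 1, 0, 6, 3, 7. Mean = 3.4.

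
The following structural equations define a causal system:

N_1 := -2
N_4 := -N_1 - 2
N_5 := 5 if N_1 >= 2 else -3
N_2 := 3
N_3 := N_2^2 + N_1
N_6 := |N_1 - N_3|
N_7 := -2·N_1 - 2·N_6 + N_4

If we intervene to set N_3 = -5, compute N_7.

-2

The intervention breaks the incoming arrows to N_3: N_3 := N_2^2 + N_1 no longer applies, and N_3 = -5.
N_4 = -N_1 - 2  [with N_1=-2]  = 0
N_6 = |N_1 - N_3|  [with N_1=-2, N_3=-5]  = 3
N_7 = -2·N_1 - 2·N_6 + N_4  [with N_1=-2, N_6=3, N_4=0]  = -2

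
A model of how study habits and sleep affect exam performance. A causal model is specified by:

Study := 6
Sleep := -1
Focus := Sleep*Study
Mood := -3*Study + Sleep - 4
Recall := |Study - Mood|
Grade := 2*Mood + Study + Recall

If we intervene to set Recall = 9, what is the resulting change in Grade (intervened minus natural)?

The intervention breaks the incoming arrows to Recall: Recall := |Study - Mood| no longer applies, and Recall = 9.
Mood = -3*Study + Sleep - 4  [with Study=6, Sleep=-1]  = -23
Grade = 2*Mood + Study + Recall  [with Mood=-23, Study=6, Recall=9]  = -31
Without intervention: Mood = -3*Study + Sleep - 4  [with Study=6, Sleep=-1]  = -23; Recall = |Study - Mood|  [with Study=6, Mood=-23]  = 29; Grade = 2*Mood + Study + Recall  [with Mood=-23, Study=6, Recall=29]  = -11.
Change = -31 − (-11) = -20.

-20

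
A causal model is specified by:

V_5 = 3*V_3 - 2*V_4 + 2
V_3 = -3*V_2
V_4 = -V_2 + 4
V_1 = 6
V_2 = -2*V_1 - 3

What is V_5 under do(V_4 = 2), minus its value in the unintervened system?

34

Intervening sets V_4 = 2 and removes its equation (V_4 = -V_2 + 4).
V_2 = -2*V_1 - 3  [with V_1=6]  = -15
V_3 = -3*V_2  [with V_2=-15]  = 45
V_5 = 3*V_3 - 2*V_4 + 2  [with V_3=45, V_4=2]  = 133
Without intervention: V_2 = -2*V_1 - 3  [with V_1=6]  = -15; V_3 = -3*V_2  [with V_2=-15]  = 45; V_4 = -V_2 + 4  [with V_2=-15]  = 19; V_5 = 3*V_3 - 2*V_4 + 2  [with V_3=45, V_4=19]  = 99.
Change = 133 − 99 = 34.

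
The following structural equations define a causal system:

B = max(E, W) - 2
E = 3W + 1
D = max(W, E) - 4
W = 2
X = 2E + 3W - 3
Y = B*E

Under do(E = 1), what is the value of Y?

0

Under do(E=1), the mechanism E = 3W + 1 is discarded; E is fixed at 1.
B = max(E, W) - 2  [with E=1, W=2]  = 0
Y = B*E  [with B=0, E=1]  = 0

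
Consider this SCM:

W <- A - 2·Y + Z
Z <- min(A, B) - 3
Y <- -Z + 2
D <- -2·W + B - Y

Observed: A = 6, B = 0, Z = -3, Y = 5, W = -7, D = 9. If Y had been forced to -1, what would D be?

Under do(Y=-1), the mechanism Y <- -Z + 2 is discarded; Y is fixed at -1.
Z = min(A, B) - 3  [with A=6, B=0]  = -3
W = A - 2·Y + Z  [with A=6, Y=-1, Z=-3]  = 5
D = -2·W + B - Y  [with W=5, B=0, Y=-1]  = -9

-9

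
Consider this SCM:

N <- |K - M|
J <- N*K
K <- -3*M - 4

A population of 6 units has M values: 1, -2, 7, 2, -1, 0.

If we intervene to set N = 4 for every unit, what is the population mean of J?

-30

Every unit gets N=4 under the intervention. J values become -28, 8, -100, -40, -4, -16; E[J|do(N=4)] = -30.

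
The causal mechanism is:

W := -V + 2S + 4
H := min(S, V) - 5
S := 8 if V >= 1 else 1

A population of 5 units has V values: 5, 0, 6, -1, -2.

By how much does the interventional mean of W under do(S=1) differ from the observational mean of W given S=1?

-2.6

Every unit gets S=1 under the intervention. W values become 1, 6, 0, 7, 8; E[W|do(S=1)] = 4.4.
Conditioning on S=1 selects the 3 unit(s) with V ∈ {0, -1, -2}. Their W values: 6, 7, 8. Mean = 7.
Difference = 4.4 − 7 = -2.6.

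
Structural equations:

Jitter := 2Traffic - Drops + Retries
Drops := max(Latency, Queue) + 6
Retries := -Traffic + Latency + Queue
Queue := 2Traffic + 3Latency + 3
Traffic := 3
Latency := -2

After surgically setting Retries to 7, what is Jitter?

4

The intervention breaks the incoming arrows to Retries: Retries := -Traffic + Latency + Queue no longer applies, and Retries = 7.
Queue = 2Traffic + 3Latency + 3  [with Traffic=3, Latency=-2]  = 3
Drops = max(Latency, Queue) + 6  [with Latency=-2, Queue=3]  = 9
Jitter = 2Traffic - Drops + Retries  [with Traffic=3, Drops=9, Retries=7]  = 4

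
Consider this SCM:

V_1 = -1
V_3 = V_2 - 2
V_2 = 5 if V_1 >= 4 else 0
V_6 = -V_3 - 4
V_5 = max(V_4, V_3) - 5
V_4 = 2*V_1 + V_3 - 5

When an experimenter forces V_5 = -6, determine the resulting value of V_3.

do(V_5=-6) replaces the equation V_5 = max(V_4, V_3) - 5 with the constant V_5 = -6.
V_3 is not downstream of the intervention, so its value is determined by the original equations.
V_2 = 5 if V_1 >= 4 else 0  [with V_1=-1]  = 0
V_3 = V_2 - 2  [with V_2=0]  = -2

-2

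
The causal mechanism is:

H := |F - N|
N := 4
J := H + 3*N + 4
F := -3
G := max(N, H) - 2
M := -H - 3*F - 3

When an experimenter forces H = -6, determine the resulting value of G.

2

The intervention breaks the incoming arrows to H: H := |F - N| no longer applies, and H = -6.
G = max(N, H) - 2  [with N=4, H=-6]  = 2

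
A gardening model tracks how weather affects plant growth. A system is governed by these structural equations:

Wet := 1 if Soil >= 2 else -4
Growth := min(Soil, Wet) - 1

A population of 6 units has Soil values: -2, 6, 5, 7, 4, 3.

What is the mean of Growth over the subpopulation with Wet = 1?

0

Observing Wet=1 restricts to units where Wet's equation naturally yields 1: Soil ∈ {6, 5, 7, 4, 3}. In that subpopulation Growth = 0, 0, 0, 0, 0, mean 0.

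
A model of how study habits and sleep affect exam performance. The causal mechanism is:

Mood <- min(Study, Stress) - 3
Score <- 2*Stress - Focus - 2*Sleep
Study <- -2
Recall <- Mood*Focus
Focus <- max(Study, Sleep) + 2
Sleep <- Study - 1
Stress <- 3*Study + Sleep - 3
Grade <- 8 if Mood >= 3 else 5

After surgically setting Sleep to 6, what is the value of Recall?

Under do(Sleep=6), the mechanism Sleep <- Study - 1 is discarded; Sleep is fixed at 6.
Stress = 3*Study + Sleep - 3  [with Study=-2, Sleep=6]  = -3
Focus = max(Study, Sleep) + 2  [with Study=-2, Sleep=6]  = 8
Mood = min(Study, Stress) - 3  [with Study=-2, Stress=-3]  = -6
Recall = Mood*Focus  [with Mood=-6, Focus=8]  = -48

-48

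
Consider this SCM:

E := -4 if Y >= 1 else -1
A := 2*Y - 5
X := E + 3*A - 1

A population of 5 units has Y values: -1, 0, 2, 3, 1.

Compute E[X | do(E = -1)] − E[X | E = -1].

Every unit gets E=-1 under the intervention. X values become -23, -17, -5, 1, -11; E[X|do(E=-1)] = -11.
E[X|E=-1] averages over only the 2 units with E=-1 (Y = -1, 0): X = -23, -17, mean -20.
Difference = -11 − (-20) = 9.

9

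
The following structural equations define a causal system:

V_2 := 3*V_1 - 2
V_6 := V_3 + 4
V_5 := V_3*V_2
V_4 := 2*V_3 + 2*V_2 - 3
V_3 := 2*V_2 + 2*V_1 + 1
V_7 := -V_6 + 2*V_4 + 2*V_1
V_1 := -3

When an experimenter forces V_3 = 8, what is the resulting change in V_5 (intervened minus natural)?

do(V_3=8) replaces the equation V_3 := 2*V_2 + 2*V_1 + 1 with the constant V_3 = 8.
V_2 = 3*V_1 - 2  [with V_1=-3]  = -11
V_5 = V_3*V_2  [with V_3=8, V_2=-11]  = -88
Without intervention: V_2 = 3*V_1 - 2  [with V_1=-3]  = -11; V_3 = 2*V_2 + 2*V_1 + 1  [with V_2=-11, V_1=-3]  = -27; V_5 = V_3*V_2  [with V_3=-27, V_2=-11]  = 297.
Change = -88 − 297 = -385.

-385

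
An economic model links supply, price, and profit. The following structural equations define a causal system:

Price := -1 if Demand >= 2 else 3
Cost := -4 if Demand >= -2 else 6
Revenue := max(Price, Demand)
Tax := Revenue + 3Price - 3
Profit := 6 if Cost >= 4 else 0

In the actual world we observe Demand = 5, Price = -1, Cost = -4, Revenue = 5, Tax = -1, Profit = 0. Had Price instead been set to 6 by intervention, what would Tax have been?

21

do(Price=6) replaces the equation Price := -1 if Demand >= 2 else 3 with the constant Price = 6.
Revenue = max(Price, Demand)  [with Price=6, Demand=5]  = 6
Tax = Revenue + 3Price - 3  [with Revenue=6, Price=6]  = 21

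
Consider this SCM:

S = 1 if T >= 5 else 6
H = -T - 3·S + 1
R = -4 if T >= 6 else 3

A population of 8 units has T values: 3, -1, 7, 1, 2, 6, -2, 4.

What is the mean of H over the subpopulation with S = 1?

-8.5

E[H|S=1] averages over only the 2 units with S=1 (T = 7, 6): H = -9, -8, mean -8.5.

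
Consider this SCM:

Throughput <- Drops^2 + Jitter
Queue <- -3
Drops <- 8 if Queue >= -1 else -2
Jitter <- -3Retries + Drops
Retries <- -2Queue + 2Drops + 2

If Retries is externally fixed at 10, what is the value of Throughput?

-28

do(Retries=10) replaces the equation Retries <- -2Queue + 2Drops + 2 with the constant Retries = 10.
Drops = 8 if Queue >= -1 else -2  [with Queue=-3]  = -2
Jitter = -3Retries + Drops  [with Retries=10, Drops=-2]  = -32
Throughput = Drops^2 + Jitter  [with Drops=-2, Jitter=-32]  = -28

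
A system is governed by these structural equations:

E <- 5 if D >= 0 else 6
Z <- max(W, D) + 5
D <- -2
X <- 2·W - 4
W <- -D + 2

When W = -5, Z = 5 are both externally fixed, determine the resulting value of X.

Under do(W = -5, Z = 5), each intervened variable's structural equation is replaced by its fixed value.
X = 2·W - 4  [with W=-5]  = -14

-14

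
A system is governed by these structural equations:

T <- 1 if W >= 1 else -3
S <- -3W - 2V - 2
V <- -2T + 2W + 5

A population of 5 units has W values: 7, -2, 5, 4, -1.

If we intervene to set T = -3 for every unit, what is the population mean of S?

-42.2

Under do(T=-3), T's equation is replaced by T=-3 for every unit. Per-unit S: -73, -10, -59, -52, -17. Mean = -42.2.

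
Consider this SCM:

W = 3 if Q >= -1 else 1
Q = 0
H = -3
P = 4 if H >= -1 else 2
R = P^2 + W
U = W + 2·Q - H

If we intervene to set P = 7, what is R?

The intervention breaks the incoming arrows to P: P = 4 if H >= -1 else 2 no longer applies, and P = 7.
W = 3 if Q >= -1 else 1  [with Q=0]  = 3
R = P^2 + W  [with P=7, W=3]  = 52

52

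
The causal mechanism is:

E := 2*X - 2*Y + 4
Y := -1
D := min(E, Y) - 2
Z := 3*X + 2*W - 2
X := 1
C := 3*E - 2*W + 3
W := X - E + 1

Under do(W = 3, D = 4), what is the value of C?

Setting W = 3, D = 4 by intervention discards those variables' equations.
E = 2*X - 2*Y + 4  [with X=1, Y=-1]  = 8
C = 3*E - 2*W + 3  [with E=8, W=3]  = 21

21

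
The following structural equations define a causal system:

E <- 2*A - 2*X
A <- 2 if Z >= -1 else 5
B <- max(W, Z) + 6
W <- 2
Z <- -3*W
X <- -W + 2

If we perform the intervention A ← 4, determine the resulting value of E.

The intervention breaks the incoming arrows to A: A <- 2 if Z >= -1 else 5 no longer applies, and A = 4.
X = -W + 2  [with W=2]  = 0
E = 2*A - 2*X  [with A=4, X=0]  = 8

8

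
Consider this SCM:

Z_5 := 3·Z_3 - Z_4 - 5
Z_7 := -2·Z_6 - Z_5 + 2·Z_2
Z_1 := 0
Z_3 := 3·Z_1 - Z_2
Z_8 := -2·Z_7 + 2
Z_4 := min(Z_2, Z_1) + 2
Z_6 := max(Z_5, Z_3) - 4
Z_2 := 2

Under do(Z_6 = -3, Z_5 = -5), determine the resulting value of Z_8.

-28

Under do(Z_6 = -3, Z_5 = -5), each intervened variable's structural equation is replaced by its fixed value.
Z_7 = -2·Z_6 - Z_5 + 2·Z_2  [with Z_6=-3, Z_5=-5, Z_2=2]  = 15
Z_8 = -2·Z_7 + 2  [with Z_7=15]  = -28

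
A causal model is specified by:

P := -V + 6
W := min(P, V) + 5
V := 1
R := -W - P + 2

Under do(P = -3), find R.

Under do(P=-3), the mechanism P := -V + 6 is discarded; P is fixed at -3.
W = min(P, V) + 5  [with P=-3, V=1]  = 2
R = -W - P + 2  [with W=2, P=-3]  = 3

3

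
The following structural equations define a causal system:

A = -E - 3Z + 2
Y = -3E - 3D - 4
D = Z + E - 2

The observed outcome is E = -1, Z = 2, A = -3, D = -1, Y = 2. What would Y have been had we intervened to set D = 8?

Intervening sets D = 8 and removes its equation (D = Z + E - 2).
Y = -3E - 3D - 4  [with E=-1, D=8]  = -25

-25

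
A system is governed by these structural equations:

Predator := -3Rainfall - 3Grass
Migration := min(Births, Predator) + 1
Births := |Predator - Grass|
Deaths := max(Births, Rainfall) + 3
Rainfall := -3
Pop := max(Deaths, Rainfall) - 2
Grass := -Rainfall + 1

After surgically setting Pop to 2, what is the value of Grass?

4

Under do(Pop=2), the mechanism Pop := max(Deaths, Rainfall) - 2 is discarded; Pop is fixed at 2.
Grass is not downstream of the intervention, so its value is determined by the original equations.
Grass = -Rainfall + 1  [with Rainfall=-3]  = 4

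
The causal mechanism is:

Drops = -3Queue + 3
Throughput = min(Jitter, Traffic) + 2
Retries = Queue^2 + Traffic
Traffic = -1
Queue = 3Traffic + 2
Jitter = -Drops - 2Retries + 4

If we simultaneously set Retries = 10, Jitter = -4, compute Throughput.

The joint intervention fixes Retries = 10, Jitter = -4, removing each variable's own equation.
Throughput = min(Jitter, Traffic) + 2  [with Jitter=-4, Traffic=-1]  = -2

-2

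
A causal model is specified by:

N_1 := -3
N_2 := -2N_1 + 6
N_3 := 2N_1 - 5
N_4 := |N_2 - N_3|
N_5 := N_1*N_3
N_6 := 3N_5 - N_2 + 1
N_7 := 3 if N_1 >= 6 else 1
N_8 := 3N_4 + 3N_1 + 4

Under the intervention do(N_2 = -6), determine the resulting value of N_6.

Under do(N_2=-6), the mechanism N_2 := -2N_1 + 6 is discarded; N_2 is fixed at -6.
N_3 = 2N_1 - 5  [with N_1=-3]  = -11
N_5 = N_1*N_3  [with N_1=-3, N_3=-11]  = 33
N_6 = 3N_5 - N_2 + 1  [with N_5=33, N_2=-6]  = 106

106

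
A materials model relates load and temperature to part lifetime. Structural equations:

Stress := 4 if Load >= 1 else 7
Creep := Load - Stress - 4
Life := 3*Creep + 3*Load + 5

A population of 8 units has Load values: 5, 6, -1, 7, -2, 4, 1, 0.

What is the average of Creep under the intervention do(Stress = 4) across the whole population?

-5.5

Every unit gets Stress=4 under the intervention. Creep values become -3, -2, -9, -1, -10, -4, -7, -8; E[Creep|do(Stress=4)] = -5.5.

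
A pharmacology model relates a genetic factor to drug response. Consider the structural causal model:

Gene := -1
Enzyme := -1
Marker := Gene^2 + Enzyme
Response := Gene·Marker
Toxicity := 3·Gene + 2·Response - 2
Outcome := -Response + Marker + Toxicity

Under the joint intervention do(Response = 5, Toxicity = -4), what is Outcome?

The joint intervention fixes Response = 5, Toxicity = -4, removing each variable's own equation.
Marker = Gene^2 + Enzyme  [with Gene=-1, Enzyme=-1]  = 0
Outcome = -Response + Marker + Toxicity  [with Response=5, Marker=0, Toxicity=-4]  = -9

-9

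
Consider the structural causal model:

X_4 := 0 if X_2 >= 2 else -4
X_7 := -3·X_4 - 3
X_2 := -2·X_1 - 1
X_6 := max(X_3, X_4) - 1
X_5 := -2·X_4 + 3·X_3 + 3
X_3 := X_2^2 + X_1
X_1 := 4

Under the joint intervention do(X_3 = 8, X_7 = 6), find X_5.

35

Setting X_3 = 8, X_7 = 6 by intervention discards those variables' equations.
X_2 = -2·X_1 - 1  [with X_1=4]  = -9
X_4 = 0 if X_2 >= 2 else -4  [with X_2=-9]  = -4
X_5 = -2·X_4 + 3·X_3 + 3  [with X_4=-4, X_3=8]  = 35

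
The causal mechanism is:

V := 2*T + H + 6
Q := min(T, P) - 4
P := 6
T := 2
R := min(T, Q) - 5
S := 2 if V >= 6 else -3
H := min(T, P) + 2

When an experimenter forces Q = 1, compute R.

Under do(Q=1), the mechanism Q := min(T, P) - 4 is discarded; Q is fixed at 1.
R = min(T, Q) - 5  [with T=2, Q=1]  = -4

-4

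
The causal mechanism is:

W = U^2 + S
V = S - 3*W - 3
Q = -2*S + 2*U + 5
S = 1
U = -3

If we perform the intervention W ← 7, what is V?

do(W=7) replaces the equation W = U^2 + S with the constant W = 7.
V = S - 3*W - 3  [with S=1, W=7]  = -23

-23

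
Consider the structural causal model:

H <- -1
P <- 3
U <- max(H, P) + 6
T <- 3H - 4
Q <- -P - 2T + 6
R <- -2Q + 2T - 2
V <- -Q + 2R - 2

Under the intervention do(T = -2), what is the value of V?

-49

The intervention breaks the incoming arrows to T: T <- 3H - 4 no longer applies, and T = -2.
Q = -P - 2T + 6  [with P=3, T=-2]  = 7
R = -2Q + 2T - 2  [with Q=7, T=-2]  = -20
V = -Q + 2R - 2  [with Q=7, R=-20]  = -49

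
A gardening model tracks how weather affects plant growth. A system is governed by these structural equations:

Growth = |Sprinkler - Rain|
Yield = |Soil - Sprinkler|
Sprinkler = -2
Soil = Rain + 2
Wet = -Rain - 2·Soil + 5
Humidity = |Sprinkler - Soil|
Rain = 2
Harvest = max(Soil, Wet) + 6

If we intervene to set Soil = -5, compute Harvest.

19

The intervention breaks the incoming arrows to Soil: Soil = Rain + 2 no longer applies, and Soil = -5.
Wet = -Rain - 2·Soil + 5  [with Rain=2, Soil=-5]  = 13
Harvest = max(Soil, Wet) + 6  [with Soil=-5, Wet=13]  = 19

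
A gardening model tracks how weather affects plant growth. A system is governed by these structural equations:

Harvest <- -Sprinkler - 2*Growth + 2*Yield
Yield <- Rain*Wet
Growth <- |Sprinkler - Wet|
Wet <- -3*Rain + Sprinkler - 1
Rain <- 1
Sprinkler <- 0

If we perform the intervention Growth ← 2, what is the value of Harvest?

-12

Under do(Growth=2), the mechanism Growth <- |Sprinkler - Wet| is discarded; Growth is fixed at 2.
Wet = -3*Rain + Sprinkler - 1  [with Rain=1, Sprinkler=0]  = -4
Yield = Rain*Wet  [with Rain=1, Wet=-4]  = -4
Harvest = -Sprinkler - 2*Growth + 2*Yield  [with Sprinkler=0, Growth=2, Yield=-4]  = -12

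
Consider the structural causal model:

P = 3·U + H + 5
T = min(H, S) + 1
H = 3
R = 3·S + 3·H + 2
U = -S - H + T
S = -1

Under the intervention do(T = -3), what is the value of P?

-7

Under do(T=-3), the mechanism T = min(H, S) + 1 is discarded; T is fixed at -3.
U = -S - H + T  [with S=-1, H=3, T=-3]  = -5
P = 3·U + H + 5  [with U=-5, H=3]  = -7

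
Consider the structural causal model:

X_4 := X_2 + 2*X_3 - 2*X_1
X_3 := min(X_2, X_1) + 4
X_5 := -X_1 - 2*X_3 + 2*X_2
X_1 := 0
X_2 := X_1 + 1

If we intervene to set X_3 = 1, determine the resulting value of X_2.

Under do(X_3=1), the mechanism X_3 := min(X_2, X_1) + 4 is discarded; X_3 is fixed at 1.
Since X_2 is not a descendant of the intervened variable, it is unaffected.
X_2 = X_1 + 1  [with X_1=0]  = 1

1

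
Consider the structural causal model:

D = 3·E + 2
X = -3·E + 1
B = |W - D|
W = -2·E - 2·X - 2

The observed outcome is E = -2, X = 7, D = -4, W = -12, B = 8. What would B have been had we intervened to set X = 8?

10

do(X=8) replaces the equation X = -3·E + 1 with the constant X = 8.
D = 3·E + 2  [with E=-2]  = -4
W = -2·E - 2·X - 2  [with E=-2, X=8]  = -14
B = |W - D|  [with W=-14, D=-4]  = 10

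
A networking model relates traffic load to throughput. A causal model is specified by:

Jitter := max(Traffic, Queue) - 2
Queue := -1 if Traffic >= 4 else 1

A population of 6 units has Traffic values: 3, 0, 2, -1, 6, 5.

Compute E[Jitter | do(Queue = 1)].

1

The intervention sets Queue=1 in all 6 units regardless of Traffic. Recomputing Jitter per unit gives 1, -1, 0, -1, 4, 3; average 1.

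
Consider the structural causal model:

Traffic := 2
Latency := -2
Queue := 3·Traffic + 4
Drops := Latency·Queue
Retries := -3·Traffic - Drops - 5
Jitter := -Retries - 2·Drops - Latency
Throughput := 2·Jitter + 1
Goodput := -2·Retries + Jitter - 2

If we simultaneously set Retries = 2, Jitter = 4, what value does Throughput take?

9

Under do(Retries = 2, Jitter = 4), each intervened variable's structural equation is replaced by its fixed value.
Throughput = 2·Jitter + 1  [with Jitter=4]  = 9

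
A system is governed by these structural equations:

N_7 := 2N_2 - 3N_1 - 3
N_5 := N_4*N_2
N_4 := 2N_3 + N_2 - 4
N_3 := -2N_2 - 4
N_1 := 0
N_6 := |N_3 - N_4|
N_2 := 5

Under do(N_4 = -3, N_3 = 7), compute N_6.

10

The joint intervention fixes N_4 = -3, N_3 = 7, removing each variable's own equation.
N_6 = |N_3 - N_4|  [with N_3=7, N_4=-3]  = 10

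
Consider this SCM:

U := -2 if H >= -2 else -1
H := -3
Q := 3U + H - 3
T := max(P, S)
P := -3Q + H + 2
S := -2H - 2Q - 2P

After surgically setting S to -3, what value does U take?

Under do(S=-3), the mechanism S := -2H - 2Q - 2P is discarded; S is fixed at -3.
No directed path runs from S to U, so U keeps its natural value.
U = -2 if H >= -2 else -1  [with H=-3]  = -1

-1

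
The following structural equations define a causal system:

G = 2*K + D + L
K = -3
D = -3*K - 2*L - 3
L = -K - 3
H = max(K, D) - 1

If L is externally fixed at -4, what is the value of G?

4

do(L=-4) replaces the equation L = -K - 3 with the constant L = -4.
D = -3*K - 2*L - 3  [with K=-3, L=-4]  = 14
G = 2*K + D + L  [with K=-3, D=14, L=-4]  = 4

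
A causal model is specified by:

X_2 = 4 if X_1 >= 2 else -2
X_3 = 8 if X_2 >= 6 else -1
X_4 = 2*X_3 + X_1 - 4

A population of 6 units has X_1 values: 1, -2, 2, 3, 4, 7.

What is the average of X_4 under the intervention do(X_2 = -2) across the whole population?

-3.5

The intervention sets X_2=-2 in all 6 units regardless of X_1. Recomputing X_4 per unit gives -5, -8, -4, -3, -2, 1; average -3.5.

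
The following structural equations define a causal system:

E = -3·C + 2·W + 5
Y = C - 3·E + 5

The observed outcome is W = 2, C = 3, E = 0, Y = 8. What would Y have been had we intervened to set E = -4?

20

The intervention breaks the incoming arrows to E: E = -3·C + 2·W + 5 no longer applies, and E = -4.
Y = C - 3·E + 5  [with C=3, E=-4]  = 20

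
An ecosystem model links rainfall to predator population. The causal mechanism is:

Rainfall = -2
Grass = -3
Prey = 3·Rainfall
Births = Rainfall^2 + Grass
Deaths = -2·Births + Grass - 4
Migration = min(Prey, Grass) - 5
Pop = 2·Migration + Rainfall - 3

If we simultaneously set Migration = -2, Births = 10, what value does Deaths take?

Setting Migration = -2, Births = 10 by intervention discards those variables' equations.
Deaths = -2·Births + Grass - 4  [with Births=10, Grass=-3]  = -27

-27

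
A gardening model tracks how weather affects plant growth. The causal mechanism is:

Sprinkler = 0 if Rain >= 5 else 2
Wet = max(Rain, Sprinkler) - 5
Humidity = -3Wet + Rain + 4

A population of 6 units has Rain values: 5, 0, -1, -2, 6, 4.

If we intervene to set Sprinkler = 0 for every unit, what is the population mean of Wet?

-2.5

Under do(Sprinkler=0), Sprinkler's equation is replaced by Sprinkler=0 for every unit. Per-unit Wet: 0, -5, -5, -5, 1, -1. Mean = -2.5.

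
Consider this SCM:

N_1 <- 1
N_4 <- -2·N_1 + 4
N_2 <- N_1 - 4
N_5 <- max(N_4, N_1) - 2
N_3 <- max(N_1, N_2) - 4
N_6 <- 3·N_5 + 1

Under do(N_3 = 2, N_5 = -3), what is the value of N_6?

Setting N_3 = 2, N_5 = -3 by intervention discards those variables' equations.
N_6 = 3·N_5 + 1  [with N_5=-3]  = -8

-8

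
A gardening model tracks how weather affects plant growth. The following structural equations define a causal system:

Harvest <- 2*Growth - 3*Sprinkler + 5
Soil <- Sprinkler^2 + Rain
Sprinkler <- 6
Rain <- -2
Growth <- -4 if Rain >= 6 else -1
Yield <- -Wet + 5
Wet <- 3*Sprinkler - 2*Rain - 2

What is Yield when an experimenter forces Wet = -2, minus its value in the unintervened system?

22

Under do(Wet=-2), the mechanism Wet <- 3*Sprinkler - 2*Rain - 2 is discarded; Wet is fixed at -2.
Yield = -Wet + 5  [with Wet=-2]  = 7
Without intervention: Wet = 3*Sprinkler - 2*Rain - 2  [with Sprinkler=6, Rain=-2]  = 20; Yield = -Wet + 5  [with Wet=20]  = -15.
Change = 7 − (-15) = 22.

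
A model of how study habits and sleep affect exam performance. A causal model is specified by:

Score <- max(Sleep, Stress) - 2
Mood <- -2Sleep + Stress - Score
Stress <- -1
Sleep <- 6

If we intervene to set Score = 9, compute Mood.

The intervention breaks the incoming arrows to Score: Score <- max(Sleep, Stress) - 2 no longer applies, and Score = 9.
Mood = -2Sleep + Stress - Score  [with Sleep=6, Stress=-1, Score=9]  = -22

-22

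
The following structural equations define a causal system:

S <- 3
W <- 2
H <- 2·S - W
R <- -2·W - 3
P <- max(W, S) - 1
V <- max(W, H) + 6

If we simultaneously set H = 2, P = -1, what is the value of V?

8

Setting H = 2, P = -1 by intervention discards those variables' equations.
V = max(W, H) + 6  [with W=2, H=2]  = 8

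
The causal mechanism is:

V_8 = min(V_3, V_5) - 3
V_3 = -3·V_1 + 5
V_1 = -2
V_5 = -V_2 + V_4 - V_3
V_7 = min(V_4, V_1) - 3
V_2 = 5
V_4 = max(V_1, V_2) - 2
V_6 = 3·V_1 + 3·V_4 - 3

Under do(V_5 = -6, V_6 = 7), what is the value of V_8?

Setting V_5 = -6, V_6 = 7 by intervention discards those variables' equations.
V_3 = -3·V_1 + 5  [with V_1=-2]  = 11
V_8 = min(V_3, V_5) - 3  [with V_3=11, V_5=-6]  = -9

-9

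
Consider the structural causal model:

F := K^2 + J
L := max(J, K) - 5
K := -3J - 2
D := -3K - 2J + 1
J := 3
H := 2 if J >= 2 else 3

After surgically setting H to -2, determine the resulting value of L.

The intervention breaks the incoming arrows to H: H := 2 if J >= 2 else 3 no longer applies, and H = -2.
L is not downstream of the intervention, so its value is determined by the original equations.
K = -3J - 2  [with J=3]  = -11
L = max(J, K) - 5  [with J=3, K=-11]  = -2

-2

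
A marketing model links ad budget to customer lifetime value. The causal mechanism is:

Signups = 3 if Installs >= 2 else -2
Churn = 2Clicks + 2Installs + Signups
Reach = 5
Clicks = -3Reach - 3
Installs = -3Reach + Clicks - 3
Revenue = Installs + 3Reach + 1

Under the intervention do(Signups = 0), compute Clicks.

The intervention breaks the incoming arrows to Signups: Signups = 3 if Installs >= 2 else -2 no longer applies, and Signups = 0.
Since Clicks is not a descendant of the intervened variable, it is unaffected.
Clicks = -3Reach - 3  [with Reach=5]  = -18

-18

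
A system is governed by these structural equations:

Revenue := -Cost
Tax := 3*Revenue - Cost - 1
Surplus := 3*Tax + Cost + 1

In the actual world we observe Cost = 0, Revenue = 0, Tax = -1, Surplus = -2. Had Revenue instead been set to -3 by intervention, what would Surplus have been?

-29

Under do(Revenue=-3), the mechanism Revenue := -Cost is discarded; Revenue is fixed at -3.
Tax = 3*Revenue - Cost - 1  [with Revenue=-3, Cost=0]  = -10
Surplus = 3*Tax + Cost + 1  [with Tax=-10, Cost=0]  = -29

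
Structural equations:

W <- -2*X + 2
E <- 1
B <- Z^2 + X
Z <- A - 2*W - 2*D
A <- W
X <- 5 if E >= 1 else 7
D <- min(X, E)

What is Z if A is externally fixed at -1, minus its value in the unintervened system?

7

The intervention breaks the incoming arrows to A: A <- W no longer applies, and A = -1.
X = 5 if E >= 1 else 7  [with E=1]  = 5
D = min(X, E)  [with X=5, E=1]  = 1
W = -2*X + 2  [with X=5]  = -8
Z = A - 2*W - 2*D  [with A=-1, W=-8, D=1]  = 13
Without intervention: X = 5 if E >= 1 else 7  [with E=1]  = 5; D = min(X, E)  [with X=5, E=1]  = 1; W = -2*X + 2  [with X=5]  = -8; A = W  [with W=-8]  = -8; Z = A - 2*W - 2*D  [with A=-8, W=-8, D=1]  = 6.
Change = 13 − 6 = 7.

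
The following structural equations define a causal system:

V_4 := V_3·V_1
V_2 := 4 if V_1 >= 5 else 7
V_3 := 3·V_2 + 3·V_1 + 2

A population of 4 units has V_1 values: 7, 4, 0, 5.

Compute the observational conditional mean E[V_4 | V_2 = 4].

195

Observing V_2=4 restricts to units where V_2's equation naturally yields 4: V_1 ∈ {7, 5}. In that subpopulation V_4 = 245, 145, mean 195.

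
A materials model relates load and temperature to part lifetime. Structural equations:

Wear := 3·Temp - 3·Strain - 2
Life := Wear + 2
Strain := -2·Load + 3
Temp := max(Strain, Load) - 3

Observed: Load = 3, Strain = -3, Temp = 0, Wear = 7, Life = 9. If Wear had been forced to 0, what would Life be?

Intervening sets Wear = 0 and removes its equation (Wear := 3·Temp - 3·Strain - 2).
Life = Wear + 2  [with Wear=0]  = 2

2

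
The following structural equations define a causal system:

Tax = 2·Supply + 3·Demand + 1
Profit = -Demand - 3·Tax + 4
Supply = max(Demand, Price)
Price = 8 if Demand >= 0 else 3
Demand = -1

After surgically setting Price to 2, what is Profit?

-1

do(Price=2) replaces the equation Price = 8 if Demand >= 0 else 3 with the constant Price = 2.
Supply = max(Demand, Price)  [with Demand=-1, Price=2]  = 2
Tax = 2·Supply + 3·Demand + 1  [with Supply=2, Demand=-1]  = 2
Profit = -Demand - 3·Tax + 4  [with Demand=-1, Tax=2]  = -1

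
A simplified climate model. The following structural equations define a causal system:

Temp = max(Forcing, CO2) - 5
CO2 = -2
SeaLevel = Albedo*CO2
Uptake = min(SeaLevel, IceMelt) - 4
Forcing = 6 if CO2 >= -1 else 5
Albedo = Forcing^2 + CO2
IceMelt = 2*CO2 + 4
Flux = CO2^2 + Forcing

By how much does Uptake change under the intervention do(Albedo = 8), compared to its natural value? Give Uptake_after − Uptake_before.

30

do(Albedo=8) replaces the equation Albedo = Forcing^2 + CO2 with the constant Albedo = 8.
IceMelt = 2*CO2 + 4  [with CO2=-2]  = 0
SeaLevel = Albedo*CO2  [with Albedo=8, CO2=-2]  = -16
Uptake = min(SeaLevel, IceMelt) - 4  [with SeaLevel=-16, IceMelt=0]  = -20
Without intervention: Forcing = 6 if CO2 >= -1 else 5  [with CO2=-2]  = 5; IceMelt = 2*CO2 + 4  [with CO2=-2]  = 0; Albedo = Forcing^2 + CO2  [with Forcing=5, CO2=-2]  = 23; SeaLevel = Albedo*CO2  [with Albedo=23, CO2=-2]  = -46; Uptake = min(SeaLevel, IceMelt) - 4  [with SeaLevel=-46, IceMelt=0]  = -50.
Change = -20 − (-50) = 30.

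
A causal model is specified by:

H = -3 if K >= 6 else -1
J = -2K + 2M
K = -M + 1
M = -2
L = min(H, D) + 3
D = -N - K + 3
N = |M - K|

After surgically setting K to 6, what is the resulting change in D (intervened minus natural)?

Under do(K=6), the mechanism K = -M + 1 is discarded; K is fixed at 6.
N = |M - K|  [with M=-2, K=6]  = 8
D = -N - K + 3  [with N=8, K=6]  = -11
Without intervention: K = -M + 1  [with M=-2]  = 3; N = |M - K|  [with M=-2, K=3]  = 5; D = -N - K + 3  [with N=5, K=3]  = -5.
Change = -11 − (-5) = -6.

-6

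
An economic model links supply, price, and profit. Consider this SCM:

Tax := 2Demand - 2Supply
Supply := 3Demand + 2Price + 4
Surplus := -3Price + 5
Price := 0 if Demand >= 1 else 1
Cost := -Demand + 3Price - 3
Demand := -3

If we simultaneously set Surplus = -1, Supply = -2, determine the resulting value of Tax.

Under do(Surplus = -1, Supply = -2), each intervened variable's structural equation is replaced by its fixed value.
Tax = 2Demand - 2Supply  [with Demand=-3, Supply=-2]  = -2

-2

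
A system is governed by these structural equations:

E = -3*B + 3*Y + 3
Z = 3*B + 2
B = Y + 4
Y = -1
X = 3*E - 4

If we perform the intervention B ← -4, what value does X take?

32

Under do(B=-4), the mechanism B = Y + 4 is discarded; B is fixed at -4.
E = -3*B + 3*Y + 3  [with B=-4, Y=-1]  = 12
X = 3*E - 4  [with E=12]  = 32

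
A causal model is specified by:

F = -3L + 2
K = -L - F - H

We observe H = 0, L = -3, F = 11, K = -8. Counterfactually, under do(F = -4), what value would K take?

7

The intervention breaks the incoming arrows to F: F = -3L + 2 no longer applies, and F = -4.
K = -L - F - H  [with L=-3, F=-4, H=0]  = 7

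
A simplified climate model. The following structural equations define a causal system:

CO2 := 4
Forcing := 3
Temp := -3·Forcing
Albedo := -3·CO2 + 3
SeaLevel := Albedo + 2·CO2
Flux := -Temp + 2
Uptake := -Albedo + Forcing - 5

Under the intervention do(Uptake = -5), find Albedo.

Under do(Uptake=-5), the mechanism Uptake := -Albedo + Forcing - 5 is discarded; Uptake is fixed at -5.
Since Albedo is not a descendant of the intervened variable, it is unaffected.
Albedo = -3·CO2 + 3  [with CO2=4]  = -9

-9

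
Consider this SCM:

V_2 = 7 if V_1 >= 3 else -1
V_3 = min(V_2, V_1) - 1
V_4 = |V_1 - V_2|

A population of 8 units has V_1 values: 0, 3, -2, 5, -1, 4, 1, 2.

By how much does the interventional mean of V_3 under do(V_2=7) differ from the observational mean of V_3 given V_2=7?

The intervention sets V_2=7 in all 8 units regardless of V_1. Recomputing V_3 per unit gives -1, 2, -3, 4, -2, 3, 0, 1; average 0.5.
Conditioning on V_2=7 selects the 3 unit(s) with V_1 ∈ {3, 5, 4}. Their V_3 values: 2, 4, 3. Mean = 3.
Difference = 0.5 − 3 = -2.5.

-2.5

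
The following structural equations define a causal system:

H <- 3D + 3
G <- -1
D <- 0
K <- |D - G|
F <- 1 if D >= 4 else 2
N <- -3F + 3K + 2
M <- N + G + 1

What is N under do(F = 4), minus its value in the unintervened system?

The intervention breaks the incoming arrows to F: F <- 1 if D >= 4 else 2 no longer applies, and F = 4.
K = |D - G|  [with D=0, G=-1]  = 1
N = -3F + 3K + 2  [with F=4, K=1]  = -7
Without intervention: K = |D - G|  [with D=0, G=-1]  = 1; F = 1 if D >= 4 else 2  [with D=0]  = 2; N = -3F + 3K + 2  [with F=2, K=1]  = -1.
Change = -7 − (-1) = -6.

-6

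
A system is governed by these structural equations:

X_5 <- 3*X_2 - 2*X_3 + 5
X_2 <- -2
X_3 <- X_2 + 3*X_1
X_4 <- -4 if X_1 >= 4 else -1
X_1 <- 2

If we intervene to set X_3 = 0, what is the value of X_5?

do(X_3=0) replaces the equation X_3 <- X_2 + 3*X_1 with the constant X_3 = 0.
X_5 = 3*X_2 - 2*X_3 + 5  [with X_2=-2, X_3=0]  = -1

-1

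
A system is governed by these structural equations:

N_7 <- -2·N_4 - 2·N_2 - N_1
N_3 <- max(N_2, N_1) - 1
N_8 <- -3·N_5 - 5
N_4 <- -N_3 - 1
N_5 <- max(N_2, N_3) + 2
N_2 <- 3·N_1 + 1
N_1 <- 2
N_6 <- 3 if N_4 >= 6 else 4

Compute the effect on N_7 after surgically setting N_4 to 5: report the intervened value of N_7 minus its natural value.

The intervention breaks the incoming arrows to N_4: N_4 <- -N_3 - 1 no longer applies, and N_4 = 5.
N_2 = 3·N_1 + 1  [with N_1=2]  = 7
N_7 = -2·N_4 - 2·N_2 - N_1  [with N_4=5, N_2=7, N_1=2]  = -26
Without intervention: N_2 = 3·N_1 + 1  [with N_1=2]  = 7; N_3 = max(N_2, N_1) - 1  [with N_2=7, N_1=2]  = 6; N_4 = -N_3 - 1  [with N_3=6]  = -7; N_7 = -2·N_4 - 2·N_2 - N_1  [with N_4=-7, N_2=7, N_1=2]  = -2.
Change = -26 − (-2) = -24.

-24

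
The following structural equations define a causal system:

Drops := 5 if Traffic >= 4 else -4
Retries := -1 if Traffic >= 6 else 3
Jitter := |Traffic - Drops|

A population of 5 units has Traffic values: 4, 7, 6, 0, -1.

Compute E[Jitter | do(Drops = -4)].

7.2

The intervention sets Drops=-4 in all 5 units regardless of Traffic. Recomputing Jitter per unit gives 8, 11, 10, 4, 3; average 7.2.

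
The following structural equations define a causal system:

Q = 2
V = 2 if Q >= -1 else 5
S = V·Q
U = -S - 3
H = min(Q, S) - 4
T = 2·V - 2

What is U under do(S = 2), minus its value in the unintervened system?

2

The intervention breaks the incoming arrows to S: S = V·Q no longer applies, and S = 2.
U = -S - 3  [with S=2]  = -5
Without intervention: V = 2 if Q >= -1 else 5  [with Q=2]  = 2; S = V·Q  [with V=2, Q=2]  = 4; U = -S - 3  [with S=4]  = -7.
Change = -5 − (-7) = 2.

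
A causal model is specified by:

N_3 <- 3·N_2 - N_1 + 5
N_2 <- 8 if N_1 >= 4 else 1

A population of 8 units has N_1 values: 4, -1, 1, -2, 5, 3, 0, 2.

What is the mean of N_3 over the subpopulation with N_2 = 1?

7.5

E[N_3|N_2=1] averages over only the 6 units with N_2=1 (N_1 = -1, 1, -2, 3, 0, 2): N_3 = 9, 7, 10, 5, 8, 6, mean 7.5.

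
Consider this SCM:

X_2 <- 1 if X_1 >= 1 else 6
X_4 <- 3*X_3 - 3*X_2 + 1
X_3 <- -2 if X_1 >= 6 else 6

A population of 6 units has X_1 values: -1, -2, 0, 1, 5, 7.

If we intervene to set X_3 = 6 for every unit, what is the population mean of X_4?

The intervention sets X_3=6 in all 6 units regardless of X_1. Recomputing X_4 per unit gives 1, 1, 1, 16, 16, 16; average 8.5.

8.5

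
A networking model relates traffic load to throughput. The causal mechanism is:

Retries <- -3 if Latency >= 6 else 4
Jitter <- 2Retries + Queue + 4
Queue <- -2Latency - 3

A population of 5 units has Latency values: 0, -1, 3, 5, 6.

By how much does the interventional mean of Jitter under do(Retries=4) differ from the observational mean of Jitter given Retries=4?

-1.7

Every unit gets Retries=4 under the intervention. Jitter values become 9, 11, 3, -1, -3; E[Jitter|do(Retries=4)] = 3.8.
Conditioning on Retries=4 selects the 4 unit(s) with Latency ∈ {0, -1, 3, 5}. Their Jitter values: 9, 11, 3, -1. Mean = 5.5.
Difference = 3.8 − 5.5 = -1.7.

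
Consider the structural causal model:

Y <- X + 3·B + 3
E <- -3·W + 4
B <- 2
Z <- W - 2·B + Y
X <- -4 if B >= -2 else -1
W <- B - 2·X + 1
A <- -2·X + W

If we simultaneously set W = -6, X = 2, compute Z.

Setting W = -6, X = 2 by intervention discards those variables' equations.
Y = X + 3·B + 3  [with X=2, B=2]  = 11
Z = W - 2·B + Y  [with W=-6, B=2, Y=11]  = 1

1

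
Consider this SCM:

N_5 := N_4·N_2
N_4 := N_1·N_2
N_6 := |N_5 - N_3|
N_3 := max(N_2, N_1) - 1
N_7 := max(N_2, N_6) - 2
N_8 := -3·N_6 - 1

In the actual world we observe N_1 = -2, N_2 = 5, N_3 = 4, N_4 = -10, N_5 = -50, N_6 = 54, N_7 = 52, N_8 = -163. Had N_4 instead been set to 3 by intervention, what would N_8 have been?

-34

do(N_4=3) replaces the equation N_4 := N_1·N_2 with the constant N_4 = 3.
N_3 = max(N_2, N_1) - 1  [with N_2=5, N_1=-2]  = 4
N_5 = N_4·N_2  [with N_4=3, N_2=5]  = 15
N_6 = |N_5 - N_3|  [with N_5=15, N_3=4]  = 11
N_8 = -3·N_6 - 1  [with N_6=11]  = -34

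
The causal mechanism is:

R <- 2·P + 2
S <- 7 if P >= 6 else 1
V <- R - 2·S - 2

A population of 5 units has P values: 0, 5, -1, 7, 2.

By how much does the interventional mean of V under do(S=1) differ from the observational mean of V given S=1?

Every unit gets S=1 under the intervention. V values become -2, 8, -4, 12, 2; E[V|do(S=1)] = 3.2.
E[V|S=1] averages over only the 4 units with S=1 (P = 0, 5, -1, 2): V = -2, 8, -4, 2, mean 1.
Difference = 3.2 − 1 = 2.2.

2.2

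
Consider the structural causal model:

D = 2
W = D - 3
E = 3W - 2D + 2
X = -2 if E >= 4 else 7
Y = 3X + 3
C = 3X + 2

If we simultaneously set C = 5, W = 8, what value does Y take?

The joint intervention fixes C = 5, W = 8, removing each variable's own equation.
E = 3W - 2D + 2  [with W=8, D=2]  = 22
X = -2 if E >= 4 else 7  [with E=22]  = -2
Y = 3X + 3  [with X=-2]  = -3

-3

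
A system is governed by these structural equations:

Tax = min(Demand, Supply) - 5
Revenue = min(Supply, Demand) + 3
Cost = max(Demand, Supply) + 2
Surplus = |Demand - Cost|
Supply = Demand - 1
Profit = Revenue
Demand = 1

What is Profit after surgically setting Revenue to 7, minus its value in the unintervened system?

Under do(Revenue=7), the mechanism Revenue = min(Supply, Demand) + 3 is discarded; Revenue is fixed at 7.
Profit = Revenue  [with Revenue=7]  = 7
Without intervention: Supply = Demand - 1  [with Demand=1]  = 0; Revenue = min(Supply, Demand) + 3  [with Supply=0, Demand=1]  = 3; Profit = Revenue  [with Revenue=3]  = 3.
Change = 7 − 3 = 4.

4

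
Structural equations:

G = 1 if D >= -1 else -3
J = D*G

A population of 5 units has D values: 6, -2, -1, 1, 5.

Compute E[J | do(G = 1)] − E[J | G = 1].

-0.95

Every unit gets G=1 under the intervention. J values become 6, -2, -1, 1, 5; E[J|do(G=1)] = 1.8.
E[J|G=1] averages over only the 4 units with G=1 (D = 6, -1, 1, 5): J = 6, -1, 1, 5, mean 2.75.
Difference = 1.8 − 2.75 = -0.95.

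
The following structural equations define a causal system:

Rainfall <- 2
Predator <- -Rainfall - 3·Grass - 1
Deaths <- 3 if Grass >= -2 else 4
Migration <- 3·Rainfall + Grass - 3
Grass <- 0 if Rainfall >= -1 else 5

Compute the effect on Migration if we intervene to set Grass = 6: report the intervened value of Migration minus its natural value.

6

do(Grass=6) replaces the equation Grass <- 0 if Rainfall >= -1 else 5 with the constant Grass = 6.
Migration = 3·Rainfall + Grass - 3  [with Rainfall=2, Grass=6]  = 9
Without intervention: Grass = 0 if Rainfall >= -1 else 5  [with Rainfall=2]  = 0; Migration = 3·Rainfall + Grass - 3  [with Rainfall=2, Grass=0]  = 3.
Change = 9 − 3 = 6.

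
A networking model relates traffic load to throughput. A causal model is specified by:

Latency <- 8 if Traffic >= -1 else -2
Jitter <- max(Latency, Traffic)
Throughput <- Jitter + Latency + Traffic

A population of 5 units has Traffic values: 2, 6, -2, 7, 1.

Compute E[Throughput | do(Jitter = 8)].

16.8

The intervention sets Jitter=8 in all 5 units regardless of Traffic. Recomputing Throughput per unit gives 18, 22, 4, 23, 17; average 16.8.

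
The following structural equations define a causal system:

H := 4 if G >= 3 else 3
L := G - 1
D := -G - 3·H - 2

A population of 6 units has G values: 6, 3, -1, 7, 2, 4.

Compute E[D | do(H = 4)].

do(H=4) breaks H's dependence on G. With H=4 fixed, D across the units is -20, -17, -13, -21, -16, -18, mean -17.5.

-17.5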